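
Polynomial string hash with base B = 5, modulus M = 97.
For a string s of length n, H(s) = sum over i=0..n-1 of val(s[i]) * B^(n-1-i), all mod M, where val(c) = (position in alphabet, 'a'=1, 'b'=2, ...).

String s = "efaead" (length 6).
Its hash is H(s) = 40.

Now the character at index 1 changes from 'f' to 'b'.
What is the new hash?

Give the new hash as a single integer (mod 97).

val('f') = 6, val('b') = 2
Position k = 1, exponent = n-1-k = 4
B^4 mod M = 5^4 mod 97 = 43
Delta = (2 - 6) * 43 mod 97 = 22
New hash = (40 + 22) mod 97 = 62

Answer: 62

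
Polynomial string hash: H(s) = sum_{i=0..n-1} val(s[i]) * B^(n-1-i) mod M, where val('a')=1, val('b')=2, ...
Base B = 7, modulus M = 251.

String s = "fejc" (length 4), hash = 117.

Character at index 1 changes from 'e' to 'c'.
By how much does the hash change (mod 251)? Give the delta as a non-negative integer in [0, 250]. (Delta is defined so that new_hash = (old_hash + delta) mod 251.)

Delta formula: (val(new) - val(old)) * B^(n-1-k) mod M
  val('c') - val('e') = 3 - 5 = -2
  B^(n-1-k) = 7^2 mod 251 = 49
  Delta = -2 * 49 mod 251 = 153

Answer: 153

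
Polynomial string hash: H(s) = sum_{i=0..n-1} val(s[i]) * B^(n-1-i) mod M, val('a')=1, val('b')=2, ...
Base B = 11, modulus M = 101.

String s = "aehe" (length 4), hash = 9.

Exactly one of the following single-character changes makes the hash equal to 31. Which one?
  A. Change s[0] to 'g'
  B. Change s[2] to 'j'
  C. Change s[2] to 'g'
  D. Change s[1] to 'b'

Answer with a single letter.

Answer: B

Derivation:
Option A: s[0]='a'->'g', delta=(7-1)*11^3 mod 101 = 7, hash=9+7 mod 101 = 16
Option B: s[2]='h'->'j', delta=(10-8)*11^1 mod 101 = 22, hash=9+22 mod 101 = 31 <-- target
Option C: s[2]='h'->'g', delta=(7-8)*11^1 mod 101 = 90, hash=9+90 mod 101 = 99
Option D: s[1]='e'->'b', delta=(2-5)*11^2 mod 101 = 41, hash=9+41 mod 101 = 50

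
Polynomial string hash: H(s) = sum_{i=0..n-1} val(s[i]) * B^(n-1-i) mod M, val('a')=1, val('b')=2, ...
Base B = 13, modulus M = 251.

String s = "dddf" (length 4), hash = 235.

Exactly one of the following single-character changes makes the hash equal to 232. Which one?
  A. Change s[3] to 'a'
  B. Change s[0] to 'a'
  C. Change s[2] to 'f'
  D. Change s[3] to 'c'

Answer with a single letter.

Option A: s[3]='f'->'a', delta=(1-6)*13^0 mod 251 = 246, hash=235+246 mod 251 = 230
Option B: s[0]='d'->'a', delta=(1-4)*13^3 mod 251 = 186, hash=235+186 mod 251 = 170
Option C: s[2]='d'->'f', delta=(6-4)*13^1 mod 251 = 26, hash=235+26 mod 251 = 10
Option D: s[3]='f'->'c', delta=(3-6)*13^0 mod 251 = 248, hash=235+248 mod 251 = 232 <-- target

Answer: D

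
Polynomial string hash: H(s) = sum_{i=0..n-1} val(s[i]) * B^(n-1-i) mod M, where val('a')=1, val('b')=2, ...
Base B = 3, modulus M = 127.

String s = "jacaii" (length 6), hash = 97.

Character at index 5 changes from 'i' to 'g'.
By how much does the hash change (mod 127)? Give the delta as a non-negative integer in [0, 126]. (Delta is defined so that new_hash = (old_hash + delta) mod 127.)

Delta formula: (val(new) - val(old)) * B^(n-1-k) mod M
  val('g') - val('i') = 7 - 9 = -2
  B^(n-1-k) = 3^0 mod 127 = 1
  Delta = -2 * 1 mod 127 = 125

Answer: 125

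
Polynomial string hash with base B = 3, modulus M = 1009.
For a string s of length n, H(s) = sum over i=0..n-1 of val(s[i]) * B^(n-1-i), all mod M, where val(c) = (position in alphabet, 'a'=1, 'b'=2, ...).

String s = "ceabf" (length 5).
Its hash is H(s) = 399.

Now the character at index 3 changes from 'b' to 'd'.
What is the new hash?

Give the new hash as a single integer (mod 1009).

val('b') = 2, val('d') = 4
Position k = 3, exponent = n-1-k = 1
B^1 mod M = 3^1 mod 1009 = 3
Delta = (4 - 2) * 3 mod 1009 = 6
New hash = (399 + 6) mod 1009 = 405

Answer: 405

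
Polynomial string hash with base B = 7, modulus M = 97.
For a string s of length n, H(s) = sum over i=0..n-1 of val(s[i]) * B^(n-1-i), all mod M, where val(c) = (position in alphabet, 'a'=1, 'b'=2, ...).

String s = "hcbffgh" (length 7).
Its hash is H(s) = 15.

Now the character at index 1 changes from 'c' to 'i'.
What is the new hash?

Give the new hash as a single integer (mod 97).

Answer: 74

Derivation:
val('c') = 3, val('i') = 9
Position k = 1, exponent = n-1-k = 5
B^5 mod M = 7^5 mod 97 = 26
Delta = (9 - 3) * 26 mod 97 = 59
New hash = (15 + 59) mod 97 = 74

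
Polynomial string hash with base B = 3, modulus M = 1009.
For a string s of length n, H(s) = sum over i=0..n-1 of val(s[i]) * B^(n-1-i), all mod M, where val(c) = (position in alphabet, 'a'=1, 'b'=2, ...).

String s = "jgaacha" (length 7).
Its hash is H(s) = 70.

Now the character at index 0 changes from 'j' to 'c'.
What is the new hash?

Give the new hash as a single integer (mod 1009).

val('j') = 10, val('c') = 3
Position k = 0, exponent = n-1-k = 6
B^6 mod M = 3^6 mod 1009 = 729
Delta = (3 - 10) * 729 mod 1009 = 951
New hash = (70 + 951) mod 1009 = 12

Answer: 12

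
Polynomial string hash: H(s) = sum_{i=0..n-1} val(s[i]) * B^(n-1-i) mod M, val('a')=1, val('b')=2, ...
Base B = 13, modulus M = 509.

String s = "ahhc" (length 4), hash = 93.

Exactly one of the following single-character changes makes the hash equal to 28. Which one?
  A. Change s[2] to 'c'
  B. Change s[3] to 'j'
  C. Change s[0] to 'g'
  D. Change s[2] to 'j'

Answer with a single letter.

Option A: s[2]='h'->'c', delta=(3-8)*13^1 mod 509 = 444, hash=93+444 mod 509 = 28 <-- target
Option B: s[3]='c'->'j', delta=(10-3)*13^0 mod 509 = 7, hash=93+7 mod 509 = 100
Option C: s[0]='a'->'g', delta=(7-1)*13^3 mod 509 = 457, hash=93+457 mod 509 = 41
Option D: s[2]='h'->'j', delta=(10-8)*13^1 mod 509 = 26, hash=93+26 mod 509 = 119

Answer: A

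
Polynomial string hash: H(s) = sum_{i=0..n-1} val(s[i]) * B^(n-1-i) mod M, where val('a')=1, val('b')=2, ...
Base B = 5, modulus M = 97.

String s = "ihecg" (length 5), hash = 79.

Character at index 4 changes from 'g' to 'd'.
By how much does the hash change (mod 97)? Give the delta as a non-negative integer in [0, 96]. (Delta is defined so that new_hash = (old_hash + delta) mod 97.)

Answer: 94

Derivation:
Delta formula: (val(new) - val(old)) * B^(n-1-k) mod M
  val('d') - val('g') = 4 - 7 = -3
  B^(n-1-k) = 5^0 mod 97 = 1
  Delta = -3 * 1 mod 97 = 94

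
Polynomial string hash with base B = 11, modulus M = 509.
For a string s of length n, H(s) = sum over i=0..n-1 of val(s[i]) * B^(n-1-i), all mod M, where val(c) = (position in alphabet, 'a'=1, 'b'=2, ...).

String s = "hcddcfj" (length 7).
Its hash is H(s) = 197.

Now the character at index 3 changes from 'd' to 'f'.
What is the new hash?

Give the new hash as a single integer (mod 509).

Answer: 314

Derivation:
val('d') = 4, val('f') = 6
Position k = 3, exponent = n-1-k = 3
B^3 mod M = 11^3 mod 509 = 313
Delta = (6 - 4) * 313 mod 509 = 117
New hash = (197 + 117) mod 509 = 314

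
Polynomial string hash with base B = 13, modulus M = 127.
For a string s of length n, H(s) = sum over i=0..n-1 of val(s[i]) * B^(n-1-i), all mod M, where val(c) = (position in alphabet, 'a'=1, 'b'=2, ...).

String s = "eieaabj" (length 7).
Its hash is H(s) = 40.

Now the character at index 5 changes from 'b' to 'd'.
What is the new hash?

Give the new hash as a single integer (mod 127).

Answer: 66

Derivation:
val('b') = 2, val('d') = 4
Position k = 5, exponent = n-1-k = 1
B^1 mod M = 13^1 mod 127 = 13
Delta = (4 - 2) * 13 mod 127 = 26
New hash = (40 + 26) mod 127 = 66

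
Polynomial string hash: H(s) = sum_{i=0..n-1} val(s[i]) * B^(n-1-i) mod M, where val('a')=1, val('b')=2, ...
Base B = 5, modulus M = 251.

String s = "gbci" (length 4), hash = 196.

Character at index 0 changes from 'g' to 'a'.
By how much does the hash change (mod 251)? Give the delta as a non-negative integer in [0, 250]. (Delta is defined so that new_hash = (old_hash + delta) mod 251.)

Delta formula: (val(new) - val(old)) * B^(n-1-k) mod M
  val('a') - val('g') = 1 - 7 = -6
  B^(n-1-k) = 5^3 mod 251 = 125
  Delta = -6 * 125 mod 251 = 3

Answer: 3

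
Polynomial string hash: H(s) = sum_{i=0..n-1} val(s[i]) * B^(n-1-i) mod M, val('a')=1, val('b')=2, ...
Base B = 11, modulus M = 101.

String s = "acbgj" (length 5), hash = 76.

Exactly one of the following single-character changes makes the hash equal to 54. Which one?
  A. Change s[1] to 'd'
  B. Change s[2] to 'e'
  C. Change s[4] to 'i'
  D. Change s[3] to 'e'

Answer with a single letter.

Answer: D

Derivation:
Option A: s[1]='c'->'d', delta=(4-3)*11^3 mod 101 = 18, hash=76+18 mod 101 = 94
Option B: s[2]='b'->'e', delta=(5-2)*11^2 mod 101 = 60, hash=76+60 mod 101 = 35
Option C: s[4]='j'->'i', delta=(9-10)*11^0 mod 101 = 100, hash=76+100 mod 101 = 75
Option D: s[3]='g'->'e', delta=(5-7)*11^1 mod 101 = 79, hash=76+79 mod 101 = 54 <-- target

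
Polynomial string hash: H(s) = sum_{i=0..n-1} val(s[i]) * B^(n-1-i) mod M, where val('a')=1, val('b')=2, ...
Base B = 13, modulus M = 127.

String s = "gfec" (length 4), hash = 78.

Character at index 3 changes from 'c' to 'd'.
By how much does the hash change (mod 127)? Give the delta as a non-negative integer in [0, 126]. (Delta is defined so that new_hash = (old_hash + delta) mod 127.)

Delta formula: (val(new) - val(old)) * B^(n-1-k) mod M
  val('d') - val('c') = 4 - 3 = 1
  B^(n-1-k) = 13^0 mod 127 = 1
  Delta = 1 * 1 mod 127 = 1

Answer: 1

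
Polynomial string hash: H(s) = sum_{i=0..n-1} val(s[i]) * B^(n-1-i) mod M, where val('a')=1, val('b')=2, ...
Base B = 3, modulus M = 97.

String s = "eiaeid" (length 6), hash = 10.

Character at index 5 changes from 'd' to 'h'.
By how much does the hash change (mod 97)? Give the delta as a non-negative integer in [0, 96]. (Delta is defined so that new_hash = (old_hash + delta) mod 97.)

Delta formula: (val(new) - val(old)) * B^(n-1-k) mod M
  val('h') - val('d') = 8 - 4 = 4
  B^(n-1-k) = 3^0 mod 97 = 1
  Delta = 4 * 1 mod 97 = 4

Answer: 4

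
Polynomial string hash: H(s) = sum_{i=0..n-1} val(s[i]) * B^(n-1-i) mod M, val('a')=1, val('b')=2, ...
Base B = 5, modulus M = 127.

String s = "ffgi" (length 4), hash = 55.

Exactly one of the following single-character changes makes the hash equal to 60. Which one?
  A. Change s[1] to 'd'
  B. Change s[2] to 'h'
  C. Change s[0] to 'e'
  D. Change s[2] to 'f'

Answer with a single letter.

Answer: B

Derivation:
Option A: s[1]='f'->'d', delta=(4-6)*5^2 mod 127 = 77, hash=55+77 mod 127 = 5
Option B: s[2]='g'->'h', delta=(8-7)*5^1 mod 127 = 5, hash=55+5 mod 127 = 60 <-- target
Option C: s[0]='f'->'e', delta=(5-6)*5^3 mod 127 = 2, hash=55+2 mod 127 = 57
Option D: s[2]='g'->'f', delta=(6-7)*5^1 mod 127 = 122, hash=55+122 mod 127 = 50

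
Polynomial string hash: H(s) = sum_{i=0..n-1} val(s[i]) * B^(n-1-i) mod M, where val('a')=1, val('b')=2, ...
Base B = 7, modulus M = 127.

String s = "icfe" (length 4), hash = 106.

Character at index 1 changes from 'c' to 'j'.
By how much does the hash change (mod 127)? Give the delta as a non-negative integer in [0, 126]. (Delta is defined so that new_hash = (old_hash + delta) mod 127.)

Delta formula: (val(new) - val(old)) * B^(n-1-k) mod M
  val('j') - val('c') = 10 - 3 = 7
  B^(n-1-k) = 7^2 mod 127 = 49
  Delta = 7 * 49 mod 127 = 89

Answer: 89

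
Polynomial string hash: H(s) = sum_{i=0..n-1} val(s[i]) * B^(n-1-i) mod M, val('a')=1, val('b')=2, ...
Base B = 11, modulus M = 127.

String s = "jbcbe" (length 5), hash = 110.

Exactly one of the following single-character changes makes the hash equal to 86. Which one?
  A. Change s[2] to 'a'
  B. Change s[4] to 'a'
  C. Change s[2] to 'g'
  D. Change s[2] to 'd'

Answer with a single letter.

Option A: s[2]='c'->'a', delta=(1-3)*11^2 mod 127 = 12, hash=110+12 mod 127 = 122
Option B: s[4]='e'->'a', delta=(1-5)*11^0 mod 127 = 123, hash=110+123 mod 127 = 106
Option C: s[2]='c'->'g', delta=(7-3)*11^2 mod 127 = 103, hash=110+103 mod 127 = 86 <-- target
Option D: s[2]='c'->'d', delta=(4-3)*11^2 mod 127 = 121, hash=110+121 mod 127 = 104

Answer: C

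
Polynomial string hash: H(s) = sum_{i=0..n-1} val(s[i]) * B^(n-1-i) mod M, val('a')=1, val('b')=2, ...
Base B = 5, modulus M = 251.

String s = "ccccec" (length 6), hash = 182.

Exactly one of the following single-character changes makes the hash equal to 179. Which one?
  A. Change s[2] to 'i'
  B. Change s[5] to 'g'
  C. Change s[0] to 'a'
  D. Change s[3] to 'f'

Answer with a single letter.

Option A: s[2]='c'->'i', delta=(9-3)*5^3 mod 251 = 248, hash=182+248 mod 251 = 179 <-- target
Option B: s[5]='c'->'g', delta=(7-3)*5^0 mod 251 = 4, hash=182+4 mod 251 = 186
Option C: s[0]='c'->'a', delta=(1-3)*5^5 mod 251 = 25, hash=182+25 mod 251 = 207
Option D: s[3]='c'->'f', delta=(6-3)*5^2 mod 251 = 75, hash=182+75 mod 251 = 6

Answer: A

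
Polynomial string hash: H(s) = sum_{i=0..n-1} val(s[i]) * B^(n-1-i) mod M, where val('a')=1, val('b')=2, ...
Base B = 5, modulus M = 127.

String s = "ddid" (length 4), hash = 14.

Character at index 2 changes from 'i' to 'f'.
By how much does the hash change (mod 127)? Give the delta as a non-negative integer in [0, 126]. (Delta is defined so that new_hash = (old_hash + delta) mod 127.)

Answer: 112

Derivation:
Delta formula: (val(new) - val(old)) * B^(n-1-k) mod M
  val('f') - val('i') = 6 - 9 = -3
  B^(n-1-k) = 5^1 mod 127 = 5
  Delta = -3 * 5 mod 127 = 112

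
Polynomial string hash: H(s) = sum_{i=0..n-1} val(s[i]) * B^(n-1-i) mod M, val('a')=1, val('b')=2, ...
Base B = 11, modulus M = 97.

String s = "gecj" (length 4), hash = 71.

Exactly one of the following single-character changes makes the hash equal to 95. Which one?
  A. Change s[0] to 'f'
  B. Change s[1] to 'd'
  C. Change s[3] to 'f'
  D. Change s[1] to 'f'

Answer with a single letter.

Option A: s[0]='g'->'f', delta=(6-7)*11^3 mod 97 = 27, hash=71+27 mod 97 = 1
Option B: s[1]='e'->'d', delta=(4-5)*11^2 mod 97 = 73, hash=71+73 mod 97 = 47
Option C: s[3]='j'->'f', delta=(6-10)*11^0 mod 97 = 93, hash=71+93 mod 97 = 67
Option D: s[1]='e'->'f', delta=(6-5)*11^2 mod 97 = 24, hash=71+24 mod 97 = 95 <-- target

Answer: D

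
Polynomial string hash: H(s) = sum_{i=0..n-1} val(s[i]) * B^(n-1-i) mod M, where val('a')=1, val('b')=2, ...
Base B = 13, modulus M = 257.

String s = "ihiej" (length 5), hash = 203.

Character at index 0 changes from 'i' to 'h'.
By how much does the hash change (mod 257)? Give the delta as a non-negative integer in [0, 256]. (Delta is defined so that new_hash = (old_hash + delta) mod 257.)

Answer: 223

Derivation:
Delta formula: (val(new) - val(old)) * B^(n-1-k) mod M
  val('h') - val('i') = 8 - 9 = -1
  B^(n-1-k) = 13^4 mod 257 = 34
  Delta = -1 * 34 mod 257 = 223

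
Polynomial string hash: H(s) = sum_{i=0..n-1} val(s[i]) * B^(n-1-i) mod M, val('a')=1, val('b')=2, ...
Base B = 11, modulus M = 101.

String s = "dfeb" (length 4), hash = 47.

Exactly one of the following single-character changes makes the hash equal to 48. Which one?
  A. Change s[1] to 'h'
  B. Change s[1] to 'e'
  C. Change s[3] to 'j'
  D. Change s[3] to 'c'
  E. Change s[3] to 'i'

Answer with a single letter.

Answer: D

Derivation:
Option A: s[1]='f'->'h', delta=(8-6)*11^2 mod 101 = 40, hash=47+40 mod 101 = 87
Option B: s[1]='f'->'e', delta=(5-6)*11^2 mod 101 = 81, hash=47+81 mod 101 = 27
Option C: s[3]='b'->'j', delta=(10-2)*11^0 mod 101 = 8, hash=47+8 mod 101 = 55
Option D: s[3]='b'->'c', delta=(3-2)*11^0 mod 101 = 1, hash=47+1 mod 101 = 48 <-- target
Option E: s[3]='b'->'i', delta=(9-2)*11^0 mod 101 = 7, hash=47+7 mod 101 = 54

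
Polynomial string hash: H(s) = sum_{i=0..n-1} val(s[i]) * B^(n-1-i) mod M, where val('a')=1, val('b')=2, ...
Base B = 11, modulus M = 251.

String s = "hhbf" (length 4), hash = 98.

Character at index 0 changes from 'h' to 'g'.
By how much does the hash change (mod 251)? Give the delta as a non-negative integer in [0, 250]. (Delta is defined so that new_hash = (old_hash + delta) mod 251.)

Delta formula: (val(new) - val(old)) * B^(n-1-k) mod M
  val('g') - val('h') = 7 - 8 = -1
  B^(n-1-k) = 11^3 mod 251 = 76
  Delta = -1 * 76 mod 251 = 175

Answer: 175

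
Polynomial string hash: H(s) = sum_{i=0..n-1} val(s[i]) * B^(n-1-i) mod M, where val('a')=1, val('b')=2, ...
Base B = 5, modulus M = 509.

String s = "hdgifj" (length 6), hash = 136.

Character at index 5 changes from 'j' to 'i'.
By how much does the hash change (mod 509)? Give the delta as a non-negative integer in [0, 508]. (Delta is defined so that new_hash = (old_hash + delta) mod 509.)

Delta formula: (val(new) - val(old)) * B^(n-1-k) mod M
  val('i') - val('j') = 9 - 10 = -1
  B^(n-1-k) = 5^0 mod 509 = 1
  Delta = -1 * 1 mod 509 = 508

Answer: 508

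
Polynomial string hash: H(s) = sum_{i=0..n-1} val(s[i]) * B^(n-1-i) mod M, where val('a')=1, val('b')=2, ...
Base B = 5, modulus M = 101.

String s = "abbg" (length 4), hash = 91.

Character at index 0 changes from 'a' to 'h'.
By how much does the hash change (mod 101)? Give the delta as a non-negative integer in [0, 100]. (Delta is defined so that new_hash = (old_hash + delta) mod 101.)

Delta formula: (val(new) - val(old)) * B^(n-1-k) mod M
  val('h') - val('a') = 8 - 1 = 7
  B^(n-1-k) = 5^3 mod 101 = 24
  Delta = 7 * 24 mod 101 = 67

Answer: 67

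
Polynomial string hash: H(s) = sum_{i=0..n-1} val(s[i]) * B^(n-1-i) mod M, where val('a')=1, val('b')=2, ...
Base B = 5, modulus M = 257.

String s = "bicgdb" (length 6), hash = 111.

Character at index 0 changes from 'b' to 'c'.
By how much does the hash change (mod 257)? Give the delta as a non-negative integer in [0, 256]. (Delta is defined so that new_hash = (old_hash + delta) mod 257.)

Delta formula: (val(new) - val(old)) * B^(n-1-k) mod M
  val('c') - val('b') = 3 - 2 = 1
  B^(n-1-k) = 5^5 mod 257 = 41
  Delta = 1 * 41 mod 257 = 41

Answer: 41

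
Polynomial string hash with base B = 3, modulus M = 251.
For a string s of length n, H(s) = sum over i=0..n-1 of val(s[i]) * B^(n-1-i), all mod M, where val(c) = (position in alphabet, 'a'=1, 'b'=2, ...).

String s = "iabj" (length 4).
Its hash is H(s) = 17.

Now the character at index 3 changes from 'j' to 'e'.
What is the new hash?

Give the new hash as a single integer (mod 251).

Answer: 12

Derivation:
val('j') = 10, val('e') = 5
Position k = 3, exponent = n-1-k = 0
B^0 mod M = 3^0 mod 251 = 1
Delta = (5 - 10) * 1 mod 251 = 246
New hash = (17 + 246) mod 251 = 12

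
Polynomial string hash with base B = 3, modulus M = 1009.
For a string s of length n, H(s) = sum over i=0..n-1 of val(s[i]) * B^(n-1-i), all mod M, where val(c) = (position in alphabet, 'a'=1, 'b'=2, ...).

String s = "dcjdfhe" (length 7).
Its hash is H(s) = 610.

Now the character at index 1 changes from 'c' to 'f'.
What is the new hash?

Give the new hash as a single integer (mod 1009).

val('c') = 3, val('f') = 6
Position k = 1, exponent = n-1-k = 5
B^5 mod M = 3^5 mod 1009 = 243
Delta = (6 - 3) * 243 mod 1009 = 729
New hash = (610 + 729) mod 1009 = 330

Answer: 330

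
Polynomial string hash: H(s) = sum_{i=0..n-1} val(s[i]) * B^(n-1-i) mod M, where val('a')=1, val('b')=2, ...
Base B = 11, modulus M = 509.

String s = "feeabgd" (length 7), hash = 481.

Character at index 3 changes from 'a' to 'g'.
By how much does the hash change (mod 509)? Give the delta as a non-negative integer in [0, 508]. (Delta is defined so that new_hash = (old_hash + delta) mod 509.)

Answer: 351

Derivation:
Delta formula: (val(new) - val(old)) * B^(n-1-k) mod M
  val('g') - val('a') = 7 - 1 = 6
  B^(n-1-k) = 11^3 mod 509 = 313
  Delta = 6 * 313 mod 509 = 351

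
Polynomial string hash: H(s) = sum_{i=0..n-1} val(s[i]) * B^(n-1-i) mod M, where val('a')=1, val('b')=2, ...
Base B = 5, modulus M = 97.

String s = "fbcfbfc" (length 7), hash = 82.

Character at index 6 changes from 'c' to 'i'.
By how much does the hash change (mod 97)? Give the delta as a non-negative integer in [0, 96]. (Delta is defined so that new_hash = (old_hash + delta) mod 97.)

Delta formula: (val(new) - val(old)) * B^(n-1-k) mod M
  val('i') - val('c') = 9 - 3 = 6
  B^(n-1-k) = 5^0 mod 97 = 1
  Delta = 6 * 1 mod 97 = 6

Answer: 6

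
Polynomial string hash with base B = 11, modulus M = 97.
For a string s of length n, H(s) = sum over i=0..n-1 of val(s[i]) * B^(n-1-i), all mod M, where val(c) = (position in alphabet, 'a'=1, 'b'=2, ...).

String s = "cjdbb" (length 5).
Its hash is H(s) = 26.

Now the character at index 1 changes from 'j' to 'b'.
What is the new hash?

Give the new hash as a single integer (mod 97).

Answer: 48

Derivation:
val('j') = 10, val('b') = 2
Position k = 1, exponent = n-1-k = 3
B^3 mod M = 11^3 mod 97 = 70
Delta = (2 - 10) * 70 mod 97 = 22
New hash = (26 + 22) mod 97 = 48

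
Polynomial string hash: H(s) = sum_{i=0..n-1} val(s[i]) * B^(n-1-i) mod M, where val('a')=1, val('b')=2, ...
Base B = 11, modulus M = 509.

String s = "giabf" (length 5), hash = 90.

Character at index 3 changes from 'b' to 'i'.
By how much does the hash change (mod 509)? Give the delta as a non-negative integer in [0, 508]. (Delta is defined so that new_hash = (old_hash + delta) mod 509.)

Delta formula: (val(new) - val(old)) * B^(n-1-k) mod M
  val('i') - val('b') = 9 - 2 = 7
  B^(n-1-k) = 11^1 mod 509 = 11
  Delta = 7 * 11 mod 509 = 77

Answer: 77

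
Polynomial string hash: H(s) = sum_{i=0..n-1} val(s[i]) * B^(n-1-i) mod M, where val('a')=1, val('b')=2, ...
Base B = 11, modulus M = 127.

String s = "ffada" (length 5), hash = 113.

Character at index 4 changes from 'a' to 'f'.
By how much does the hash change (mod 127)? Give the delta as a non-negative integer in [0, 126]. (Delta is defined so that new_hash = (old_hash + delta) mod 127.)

Answer: 5

Derivation:
Delta formula: (val(new) - val(old)) * B^(n-1-k) mod M
  val('f') - val('a') = 6 - 1 = 5
  B^(n-1-k) = 11^0 mod 127 = 1
  Delta = 5 * 1 mod 127 = 5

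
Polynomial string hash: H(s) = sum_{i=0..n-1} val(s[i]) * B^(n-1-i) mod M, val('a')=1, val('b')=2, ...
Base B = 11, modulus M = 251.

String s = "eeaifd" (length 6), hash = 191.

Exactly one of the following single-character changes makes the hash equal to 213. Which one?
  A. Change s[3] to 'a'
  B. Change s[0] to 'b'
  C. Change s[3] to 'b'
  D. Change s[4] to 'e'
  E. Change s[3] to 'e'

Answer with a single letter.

Answer: B

Derivation:
Option A: s[3]='i'->'a', delta=(1-9)*11^2 mod 251 = 36, hash=191+36 mod 251 = 227
Option B: s[0]='e'->'b', delta=(2-5)*11^5 mod 251 = 22, hash=191+22 mod 251 = 213 <-- target
Option C: s[3]='i'->'b', delta=(2-9)*11^2 mod 251 = 157, hash=191+157 mod 251 = 97
Option D: s[4]='f'->'e', delta=(5-6)*11^1 mod 251 = 240, hash=191+240 mod 251 = 180
Option E: s[3]='i'->'e', delta=(5-9)*11^2 mod 251 = 18, hash=191+18 mod 251 = 209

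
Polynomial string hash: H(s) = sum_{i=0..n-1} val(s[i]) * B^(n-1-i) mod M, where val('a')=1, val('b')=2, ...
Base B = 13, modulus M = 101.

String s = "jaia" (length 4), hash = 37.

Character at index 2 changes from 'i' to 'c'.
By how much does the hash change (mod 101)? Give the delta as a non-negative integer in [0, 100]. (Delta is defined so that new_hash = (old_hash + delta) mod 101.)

Answer: 23

Derivation:
Delta formula: (val(new) - val(old)) * B^(n-1-k) mod M
  val('c') - val('i') = 3 - 9 = -6
  B^(n-1-k) = 13^1 mod 101 = 13
  Delta = -6 * 13 mod 101 = 23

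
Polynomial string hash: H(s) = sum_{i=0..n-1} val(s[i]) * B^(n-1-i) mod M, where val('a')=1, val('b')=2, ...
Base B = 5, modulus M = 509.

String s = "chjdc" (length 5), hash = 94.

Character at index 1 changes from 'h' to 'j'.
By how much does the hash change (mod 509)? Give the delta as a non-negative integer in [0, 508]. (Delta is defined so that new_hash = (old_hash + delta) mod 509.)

Delta formula: (val(new) - val(old)) * B^(n-1-k) mod M
  val('j') - val('h') = 10 - 8 = 2
  B^(n-1-k) = 5^3 mod 509 = 125
  Delta = 2 * 125 mod 509 = 250

Answer: 250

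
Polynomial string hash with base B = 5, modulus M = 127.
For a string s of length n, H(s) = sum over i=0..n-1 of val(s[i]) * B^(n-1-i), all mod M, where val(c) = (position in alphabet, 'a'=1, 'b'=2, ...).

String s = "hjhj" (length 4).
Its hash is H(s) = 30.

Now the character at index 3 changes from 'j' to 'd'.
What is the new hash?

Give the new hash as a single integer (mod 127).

val('j') = 10, val('d') = 4
Position k = 3, exponent = n-1-k = 0
B^0 mod M = 5^0 mod 127 = 1
Delta = (4 - 10) * 1 mod 127 = 121
New hash = (30 + 121) mod 127 = 24

Answer: 24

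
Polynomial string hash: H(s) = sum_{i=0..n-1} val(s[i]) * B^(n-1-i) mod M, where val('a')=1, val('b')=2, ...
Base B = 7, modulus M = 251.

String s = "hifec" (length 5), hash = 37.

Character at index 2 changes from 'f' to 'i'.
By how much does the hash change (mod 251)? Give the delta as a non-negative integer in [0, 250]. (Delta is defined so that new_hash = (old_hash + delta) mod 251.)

Answer: 147

Derivation:
Delta formula: (val(new) - val(old)) * B^(n-1-k) mod M
  val('i') - val('f') = 9 - 6 = 3
  B^(n-1-k) = 7^2 mod 251 = 49
  Delta = 3 * 49 mod 251 = 147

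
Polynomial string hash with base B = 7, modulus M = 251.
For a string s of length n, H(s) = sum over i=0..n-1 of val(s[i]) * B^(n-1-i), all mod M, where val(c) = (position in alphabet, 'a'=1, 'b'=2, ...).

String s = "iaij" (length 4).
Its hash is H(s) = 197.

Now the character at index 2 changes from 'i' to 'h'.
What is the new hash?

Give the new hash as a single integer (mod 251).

Answer: 190

Derivation:
val('i') = 9, val('h') = 8
Position k = 2, exponent = n-1-k = 1
B^1 mod M = 7^1 mod 251 = 7
Delta = (8 - 9) * 7 mod 251 = 244
New hash = (197 + 244) mod 251 = 190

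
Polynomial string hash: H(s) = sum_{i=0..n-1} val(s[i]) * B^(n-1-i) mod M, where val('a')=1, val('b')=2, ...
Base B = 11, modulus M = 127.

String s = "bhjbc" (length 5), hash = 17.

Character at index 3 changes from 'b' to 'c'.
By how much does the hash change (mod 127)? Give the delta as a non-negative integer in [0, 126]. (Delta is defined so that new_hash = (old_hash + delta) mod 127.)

Delta formula: (val(new) - val(old)) * B^(n-1-k) mod M
  val('c') - val('b') = 3 - 2 = 1
  B^(n-1-k) = 11^1 mod 127 = 11
  Delta = 1 * 11 mod 127 = 11

Answer: 11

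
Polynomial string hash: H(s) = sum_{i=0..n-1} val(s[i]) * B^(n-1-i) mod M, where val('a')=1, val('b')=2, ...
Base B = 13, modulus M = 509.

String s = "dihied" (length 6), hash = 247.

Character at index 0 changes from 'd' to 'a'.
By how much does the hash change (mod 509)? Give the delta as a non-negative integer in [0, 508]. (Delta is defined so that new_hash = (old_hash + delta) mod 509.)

Delta formula: (val(new) - val(old)) * B^(n-1-k) mod M
  val('a') - val('d') = 1 - 4 = -3
  B^(n-1-k) = 13^5 mod 509 = 232
  Delta = -3 * 232 mod 509 = 322

Answer: 322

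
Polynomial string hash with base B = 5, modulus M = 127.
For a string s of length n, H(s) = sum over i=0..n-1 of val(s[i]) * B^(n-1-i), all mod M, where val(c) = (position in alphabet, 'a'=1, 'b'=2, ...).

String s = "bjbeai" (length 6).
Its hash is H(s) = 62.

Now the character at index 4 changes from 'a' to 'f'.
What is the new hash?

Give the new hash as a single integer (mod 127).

Answer: 87

Derivation:
val('a') = 1, val('f') = 6
Position k = 4, exponent = n-1-k = 1
B^1 mod M = 5^1 mod 127 = 5
Delta = (6 - 1) * 5 mod 127 = 25
New hash = (62 + 25) mod 127 = 87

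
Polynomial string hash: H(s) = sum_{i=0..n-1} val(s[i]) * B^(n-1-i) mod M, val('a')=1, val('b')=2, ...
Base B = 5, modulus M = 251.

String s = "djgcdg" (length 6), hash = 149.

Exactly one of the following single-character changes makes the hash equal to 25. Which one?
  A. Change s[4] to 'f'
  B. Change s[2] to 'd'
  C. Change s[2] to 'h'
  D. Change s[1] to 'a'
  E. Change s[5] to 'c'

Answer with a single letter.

Option A: s[4]='d'->'f', delta=(6-4)*5^1 mod 251 = 10, hash=149+10 mod 251 = 159
Option B: s[2]='g'->'d', delta=(4-7)*5^3 mod 251 = 127, hash=149+127 mod 251 = 25 <-- target
Option C: s[2]='g'->'h', delta=(8-7)*5^3 mod 251 = 125, hash=149+125 mod 251 = 23
Option D: s[1]='j'->'a', delta=(1-10)*5^4 mod 251 = 148, hash=149+148 mod 251 = 46
Option E: s[5]='g'->'c', delta=(3-7)*5^0 mod 251 = 247, hash=149+247 mod 251 = 145

Answer: B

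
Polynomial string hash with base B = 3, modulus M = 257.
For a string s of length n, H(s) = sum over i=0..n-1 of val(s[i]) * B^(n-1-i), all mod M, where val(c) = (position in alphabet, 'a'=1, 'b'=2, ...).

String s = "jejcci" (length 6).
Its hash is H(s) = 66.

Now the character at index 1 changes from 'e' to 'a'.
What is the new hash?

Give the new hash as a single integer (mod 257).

val('e') = 5, val('a') = 1
Position k = 1, exponent = n-1-k = 4
B^4 mod M = 3^4 mod 257 = 81
Delta = (1 - 5) * 81 mod 257 = 190
New hash = (66 + 190) mod 257 = 256

Answer: 256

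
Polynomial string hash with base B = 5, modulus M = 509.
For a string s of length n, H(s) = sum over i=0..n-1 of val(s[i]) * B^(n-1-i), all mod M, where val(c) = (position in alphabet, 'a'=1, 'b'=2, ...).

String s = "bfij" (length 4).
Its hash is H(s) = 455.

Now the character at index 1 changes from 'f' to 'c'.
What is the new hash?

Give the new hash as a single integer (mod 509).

val('f') = 6, val('c') = 3
Position k = 1, exponent = n-1-k = 2
B^2 mod M = 5^2 mod 509 = 25
Delta = (3 - 6) * 25 mod 509 = 434
New hash = (455 + 434) mod 509 = 380

Answer: 380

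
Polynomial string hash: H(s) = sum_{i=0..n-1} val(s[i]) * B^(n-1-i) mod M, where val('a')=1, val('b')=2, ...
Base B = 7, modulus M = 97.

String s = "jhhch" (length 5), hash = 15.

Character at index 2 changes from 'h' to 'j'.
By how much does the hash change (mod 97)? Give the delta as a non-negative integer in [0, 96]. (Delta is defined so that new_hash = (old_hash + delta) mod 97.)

Answer: 1

Derivation:
Delta formula: (val(new) - val(old)) * B^(n-1-k) mod M
  val('j') - val('h') = 10 - 8 = 2
  B^(n-1-k) = 7^2 mod 97 = 49
  Delta = 2 * 49 mod 97 = 1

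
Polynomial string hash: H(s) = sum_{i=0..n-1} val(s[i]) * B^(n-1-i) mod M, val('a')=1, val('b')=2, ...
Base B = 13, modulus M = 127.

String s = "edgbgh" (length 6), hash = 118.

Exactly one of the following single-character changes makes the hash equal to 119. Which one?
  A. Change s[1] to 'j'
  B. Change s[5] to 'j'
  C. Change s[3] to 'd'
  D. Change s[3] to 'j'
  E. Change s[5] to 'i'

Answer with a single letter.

Answer: E

Derivation:
Option A: s[1]='d'->'j', delta=(10-4)*13^4 mod 127 = 43, hash=118+43 mod 127 = 34
Option B: s[5]='h'->'j', delta=(10-8)*13^0 mod 127 = 2, hash=118+2 mod 127 = 120
Option C: s[3]='b'->'d', delta=(4-2)*13^2 mod 127 = 84, hash=118+84 mod 127 = 75
Option D: s[3]='b'->'j', delta=(10-2)*13^2 mod 127 = 82, hash=118+82 mod 127 = 73
Option E: s[5]='h'->'i', delta=(9-8)*13^0 mod 127 = 1, hash=118+1 mod 127 = 119 <-- target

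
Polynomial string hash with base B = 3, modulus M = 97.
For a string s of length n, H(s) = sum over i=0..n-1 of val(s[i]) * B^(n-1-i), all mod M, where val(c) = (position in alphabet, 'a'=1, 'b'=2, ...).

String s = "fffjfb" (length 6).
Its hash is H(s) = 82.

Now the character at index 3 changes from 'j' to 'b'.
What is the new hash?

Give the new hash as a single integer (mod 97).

val('j') = 10, val('b') = 2
Position k = 3, exponent = n-1-k = 2
B^2 mod M = 3^2 mod 97 = 9
Delta = (2 - 10) * 9 mod 97 = 25
New hash = (82 + 25) mod 97 = 10

Answer: 10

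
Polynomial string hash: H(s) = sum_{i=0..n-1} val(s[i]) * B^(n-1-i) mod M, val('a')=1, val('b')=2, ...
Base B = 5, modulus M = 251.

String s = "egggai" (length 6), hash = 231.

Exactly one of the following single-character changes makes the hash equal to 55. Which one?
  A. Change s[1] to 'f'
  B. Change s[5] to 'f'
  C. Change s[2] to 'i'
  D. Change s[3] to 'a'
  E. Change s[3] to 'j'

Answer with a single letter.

Option A: s[1]='g'->'f', delta=(6-7)*5^4 mod 251 = 128, hash=231+128 mod 251 = 108
Option B: s[5]='i'->'f', delta=(6-9)*5^0 mod 251 = 248, hash=231+248 mod 251 = 228
Option C: s[2]='g'->'i', delta=(9-7)*5^3 mod 251 = 250, hash=231+250 mod 251 = 230
Option D: s[3]='g'->'a', delta=(1-7)*5^2 mod 251 = 101, hash=231+101 mod 251 = 81
Option E: s[3]='g'->'j', delta=(10-7)*5^2 mod 251 = 75, hash=231+75 mod 251 = 55 <-- target

Answer: E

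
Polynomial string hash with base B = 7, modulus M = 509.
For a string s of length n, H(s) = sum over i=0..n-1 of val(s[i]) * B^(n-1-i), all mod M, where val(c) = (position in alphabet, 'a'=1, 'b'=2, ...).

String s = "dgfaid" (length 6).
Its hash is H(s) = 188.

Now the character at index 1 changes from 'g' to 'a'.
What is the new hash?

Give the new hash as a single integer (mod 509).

Answer: 34

Derivation:
val('g') = 7, val('a') = 1
Position k = 1, exponent = n-1-k = 4
B^4 mod M = 7^4 mod 509 = 365
Delta = (1 - 7) * 365 mod 509 = 355
New hash = (188 + 355) mod 509 = 34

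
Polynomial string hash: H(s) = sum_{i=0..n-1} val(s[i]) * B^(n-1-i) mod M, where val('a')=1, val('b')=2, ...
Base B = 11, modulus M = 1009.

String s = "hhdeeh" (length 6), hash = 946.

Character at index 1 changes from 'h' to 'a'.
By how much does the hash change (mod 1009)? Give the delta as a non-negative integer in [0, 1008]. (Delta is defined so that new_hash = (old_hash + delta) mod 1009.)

Answer: 431

Derivation:
Delta formula: (val(new) - val(old)) * B^(n-1-k) mod M
  val('a') - val('h') = 1 - 8 = -7
  B^(n-1-k) = 11^4 mod 1009 = 515
  Delta = -7 * 515 mod 1009 = 431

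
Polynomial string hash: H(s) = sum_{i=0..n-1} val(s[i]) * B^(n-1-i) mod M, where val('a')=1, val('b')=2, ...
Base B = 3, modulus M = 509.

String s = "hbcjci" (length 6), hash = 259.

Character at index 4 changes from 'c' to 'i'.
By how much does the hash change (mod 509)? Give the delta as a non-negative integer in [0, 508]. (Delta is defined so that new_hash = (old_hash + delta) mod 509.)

Answer: 18

Derivation:
Delta formula: (val(new) - val(old)) * B^(n-1-k) mod M
  val('i') - val('c') = 9 - 3 = 6
  B^(n-1-k) = 3^1 mod 509 = 3
  Delta = 6 * 3 mod 509 = 18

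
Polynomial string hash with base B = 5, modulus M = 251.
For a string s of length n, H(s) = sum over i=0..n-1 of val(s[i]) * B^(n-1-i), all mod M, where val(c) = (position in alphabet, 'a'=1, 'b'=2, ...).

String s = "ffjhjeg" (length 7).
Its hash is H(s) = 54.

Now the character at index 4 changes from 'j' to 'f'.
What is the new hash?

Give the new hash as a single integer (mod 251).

Answer: 205

Derivation:
val('j') = 10, val('f') = 6
Position k = 4, exponent = n-1-k = 2
B^2 mod M = 5^2 mod 251 = 25
Delta = (6 - 10) * 25 mod 251 = 151
New hash = (54 + 151) mod 251 = 205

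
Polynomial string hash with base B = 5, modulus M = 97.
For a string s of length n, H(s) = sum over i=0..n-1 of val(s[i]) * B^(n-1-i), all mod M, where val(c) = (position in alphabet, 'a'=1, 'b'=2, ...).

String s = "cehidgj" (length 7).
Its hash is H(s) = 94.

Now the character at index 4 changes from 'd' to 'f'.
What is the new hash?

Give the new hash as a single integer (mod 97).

val('d') = 4, val('f') = 6
Position k = 4, exponent = n-1-k = 2
B^2 mod M = 5^2 mod 97 = 25
Delta = (6 - 4) * 25 mod 97 = 50
New hash = (94 + 50) mod 97 = 47

Answer: 47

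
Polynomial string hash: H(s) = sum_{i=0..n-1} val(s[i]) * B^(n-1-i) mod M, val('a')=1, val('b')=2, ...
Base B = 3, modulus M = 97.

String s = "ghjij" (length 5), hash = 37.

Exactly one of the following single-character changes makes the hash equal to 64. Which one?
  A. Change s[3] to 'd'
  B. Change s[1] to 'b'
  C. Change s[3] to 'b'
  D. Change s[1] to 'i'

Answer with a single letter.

Option A: s[3]='i'->'d', delta=(4-9)*3^1 mod 97 = 82, hash=37+82 mod 97 = 22
Option B: s[1]='h'->'b', delta=(2-8)*3^3 mod 97 = 32, hash=37+32 mod 97 = 69
Option C: s[3]='i'->'b', delta=(2-9)*3^1 mod 97 = 76, hash=37+76 mod 97 = 16
Option D: s[1]='h'->'i', delta=(9-8)*3^3 mod 97 = 27, hash=37+27 mod 97 = 64 <-- target

Answer: D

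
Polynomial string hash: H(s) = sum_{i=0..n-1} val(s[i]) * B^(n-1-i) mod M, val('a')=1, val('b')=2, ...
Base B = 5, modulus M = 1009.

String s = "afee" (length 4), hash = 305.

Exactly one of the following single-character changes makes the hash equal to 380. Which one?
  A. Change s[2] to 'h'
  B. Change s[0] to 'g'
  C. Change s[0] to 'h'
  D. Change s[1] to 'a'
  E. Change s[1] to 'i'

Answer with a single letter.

Option A: s[2]='e'->'h', delta=(8-5)*5^1 mod 1009 = 15, hash=305+15 mod 1009 = 320
Option B: s[0]='a'->'g', delta=(7-1)*5^3 mod 1009 = 750, hash=305+750 mod 1009 = 46
Option C: s[0]='a'->'h', delta=(8-1)*5^3 mod 1009 = 875, hash=305+875 mod 1009 = 171
Option D: s[1]='f'->'a', delta=(1-6)*5^2 mod 1009 = 884, hash=305+884 mod 1009 = 180
Option E: s[1]='f'->'i', delta=(9-6)*5^2 mod 1009 = 75, hash=305+75 mod 1009 = 380 <-- target

Answer: E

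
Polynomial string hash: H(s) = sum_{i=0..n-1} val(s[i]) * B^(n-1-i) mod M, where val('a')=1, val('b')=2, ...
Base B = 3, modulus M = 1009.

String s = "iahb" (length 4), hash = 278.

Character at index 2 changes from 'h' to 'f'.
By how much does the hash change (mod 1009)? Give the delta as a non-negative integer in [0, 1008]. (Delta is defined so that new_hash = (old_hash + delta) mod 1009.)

Delta formula: (val(new) - val(old)) * B^(n-1-k) mod M
  val('f') - val('h') = 6 - 8 = -2
  B^(n-1-k) = 3^1 mod 1009 = 3
  Delta = -2 * 3 mod 1009 = 1003

Answer: 1003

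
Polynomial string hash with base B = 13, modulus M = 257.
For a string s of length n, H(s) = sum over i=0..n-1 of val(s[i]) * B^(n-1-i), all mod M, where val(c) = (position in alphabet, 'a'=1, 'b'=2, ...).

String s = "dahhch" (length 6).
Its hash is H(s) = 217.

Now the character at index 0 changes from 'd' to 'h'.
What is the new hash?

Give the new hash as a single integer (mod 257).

Answer: 186

Derivation:
val('d') = 4, val('h') = 8
Position k = 0, exponent = n-1-k = 5
B^5 mod M = 13^5 mod 257 = 185
Delta = (8 - 4) * 185 mod 257 = 226
New hash = (217 + 226) mod 257 = 186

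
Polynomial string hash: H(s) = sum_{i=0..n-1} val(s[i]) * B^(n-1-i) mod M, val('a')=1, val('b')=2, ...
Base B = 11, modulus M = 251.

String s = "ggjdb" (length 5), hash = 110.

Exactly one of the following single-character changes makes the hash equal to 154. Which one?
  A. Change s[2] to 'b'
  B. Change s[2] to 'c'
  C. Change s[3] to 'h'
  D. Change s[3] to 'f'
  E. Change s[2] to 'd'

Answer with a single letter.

Answer: C

Derivation:
Option A: s[2]='j'->'b', delta=(2-10)*11^2 mod 251 = 36, hash=110+36 mod 251 = 146
Option B: s[2]='j'->'c', delta=(3-10)*11^2 mod 251 = 157, hash=110+157 mod 251 = 16
Option C: s[3]='d'->'h', delta=(8-4)*11^1 mod 251 = 44, hash=110+44 mod 251 = 154 <-- target
Option D: s[3]='d'->'f', delta=(6-4)*11^1 mod 251 = 22, hash=110+22 mod 251 = 132
Option E: s[2]='j'->'d', delta=(4-10)*11^2 mod 251 = 27, hash=110+27 mod 251 = 137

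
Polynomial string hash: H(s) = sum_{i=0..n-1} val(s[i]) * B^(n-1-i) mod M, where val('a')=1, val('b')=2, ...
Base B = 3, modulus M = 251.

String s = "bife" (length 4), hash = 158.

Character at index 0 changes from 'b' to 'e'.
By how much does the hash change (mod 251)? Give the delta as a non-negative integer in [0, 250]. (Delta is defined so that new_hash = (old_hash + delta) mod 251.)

Delta formula: (val(new) - val(old)) * B^(n-1-k) mod M
  val('e') - val('b') = 5 - 2 = 3
  B^(n-1-k) = 3^3 mod 251 = 27
  Delta = 3 * 27 mod 251 = 81

Answer: 81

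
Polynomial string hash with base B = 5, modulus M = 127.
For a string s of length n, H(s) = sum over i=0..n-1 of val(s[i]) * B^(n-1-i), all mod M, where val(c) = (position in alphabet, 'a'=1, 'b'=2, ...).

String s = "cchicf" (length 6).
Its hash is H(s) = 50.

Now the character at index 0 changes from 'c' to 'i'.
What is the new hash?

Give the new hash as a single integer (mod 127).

val('c') = 3, val('i') = 9
Position k = 0, exponent = n-1-k = 5
B^5 mod M = 5^5 mod 127 = 77
Delta = (9 - 3) * 77 mod 127 = 81
New hash = (50 + 81) mod 127 = 4

Answer: 4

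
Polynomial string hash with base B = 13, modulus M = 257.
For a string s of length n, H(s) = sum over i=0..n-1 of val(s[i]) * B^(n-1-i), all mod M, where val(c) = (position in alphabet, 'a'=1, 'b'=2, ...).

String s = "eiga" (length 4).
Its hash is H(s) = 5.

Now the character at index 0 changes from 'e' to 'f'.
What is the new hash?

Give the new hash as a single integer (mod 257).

Answer: 146

Derivation:
val('e') = 5, val('f') = 6
Position k = 0, exponent = n-1-k = 3
B^3 mod M = 13^3 mod 257 = 141
Delta = (6 - 5) * 141 mod 257 = 141
New hash = (5 + 141) mod 257 = 146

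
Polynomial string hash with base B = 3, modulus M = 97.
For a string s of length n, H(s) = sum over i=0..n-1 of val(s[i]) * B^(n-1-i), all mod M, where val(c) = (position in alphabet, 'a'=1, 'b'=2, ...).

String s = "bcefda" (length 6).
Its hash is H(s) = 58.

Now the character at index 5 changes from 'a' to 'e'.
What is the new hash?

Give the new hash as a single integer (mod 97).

Answer: 62

Derivation:
val('a') = 1, val('e') = 5
Position k = 5, exponent = n-1-k = 0
B^0 mod M = 3^0 mod 97 = 1
Delta = (5 - 1) * 1 mod 97 = 4
New hash = (58 + 4) mod 97 = 62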